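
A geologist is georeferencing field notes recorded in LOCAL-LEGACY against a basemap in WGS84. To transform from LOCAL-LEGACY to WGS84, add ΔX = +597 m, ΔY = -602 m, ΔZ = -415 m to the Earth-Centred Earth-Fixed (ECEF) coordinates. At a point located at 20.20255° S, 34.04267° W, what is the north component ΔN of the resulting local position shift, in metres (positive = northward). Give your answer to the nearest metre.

The local north axis is (−sin φ cos λ, −sin φ sin λ, cos φ), giving ΔN = 170.835 + 116.382 − 389.468 = -102.25 m.

ΔN = -102 m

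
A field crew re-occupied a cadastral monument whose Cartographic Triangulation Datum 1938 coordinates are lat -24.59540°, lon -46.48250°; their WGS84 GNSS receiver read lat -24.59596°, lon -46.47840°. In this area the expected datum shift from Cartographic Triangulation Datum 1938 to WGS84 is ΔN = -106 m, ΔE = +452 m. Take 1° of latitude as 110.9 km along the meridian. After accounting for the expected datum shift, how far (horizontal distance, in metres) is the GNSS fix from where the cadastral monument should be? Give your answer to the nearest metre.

58 m

Observed coordinate differences: Δφ = -0.00056°, Δλ = +0.00410°.
Converting to metres (1° lat = 110900 m, cos φ = 0.909270): observed ΔN = -62.1 m, observed ΔE = 413.4 m.
Subtracting the expected shift leaves a residual of -62.1 − (-106) = 43.9 m north and 413.4 − (452) = -38.6 m east.
Residual distance = √(43.9² + (-38.6)²) = 58.4 m.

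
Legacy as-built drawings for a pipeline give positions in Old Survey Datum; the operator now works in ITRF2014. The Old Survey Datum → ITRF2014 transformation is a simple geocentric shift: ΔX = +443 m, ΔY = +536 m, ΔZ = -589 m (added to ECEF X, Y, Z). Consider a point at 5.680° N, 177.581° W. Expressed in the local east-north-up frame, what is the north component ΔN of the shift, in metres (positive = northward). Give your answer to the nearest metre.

At φ = 5.680°, λ = -177.581°: sin φ = 0.098972, cos φ = 0.995090, sin λ = -0.042207, cos λ = -0.999109.
ΔN = −sin φ cos λ·ΔX − sin φ sin λ·ΔY + cos φ·ΔZ = −(0.098972)(-0.999109)(443) − (0.098972)(-0.042207)(536) + (0.995090)(-589) = -540.06 m.

ΔN = -540 m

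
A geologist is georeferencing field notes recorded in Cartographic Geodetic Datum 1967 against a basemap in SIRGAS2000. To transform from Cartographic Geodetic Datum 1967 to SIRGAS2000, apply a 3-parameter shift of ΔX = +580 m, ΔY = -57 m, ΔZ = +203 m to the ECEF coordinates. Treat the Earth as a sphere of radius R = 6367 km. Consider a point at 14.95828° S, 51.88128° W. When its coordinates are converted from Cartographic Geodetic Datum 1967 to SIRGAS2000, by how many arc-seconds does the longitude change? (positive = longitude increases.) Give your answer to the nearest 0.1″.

sin φ = -0.258116, cos φ = 0.966114, sin λ = -0.786733, cos λ = 0.617293.
East component: ΔE = −sin λ·ΔX + cos λ·ΔY = −(-0.786733)(580) + (0.617293)(-57) = 421.12 m.
1° of latitude spans πR/180 = 111125 m; at latitude φ, 1° of longitude spans that × cos φ = 107359.5 m, so Δλ = 421.12 / 107359.5 × 3600 = 14.121″.

Δλ = 14.1″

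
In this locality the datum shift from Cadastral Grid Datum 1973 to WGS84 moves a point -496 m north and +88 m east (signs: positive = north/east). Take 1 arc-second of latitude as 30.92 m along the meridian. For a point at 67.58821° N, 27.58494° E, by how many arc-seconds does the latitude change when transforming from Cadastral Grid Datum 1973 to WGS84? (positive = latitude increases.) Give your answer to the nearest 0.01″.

Δφ = -16.04″

1″ of latitude = 30.92 m, so Δφ = -496.0 / 30.92 = -16.041″.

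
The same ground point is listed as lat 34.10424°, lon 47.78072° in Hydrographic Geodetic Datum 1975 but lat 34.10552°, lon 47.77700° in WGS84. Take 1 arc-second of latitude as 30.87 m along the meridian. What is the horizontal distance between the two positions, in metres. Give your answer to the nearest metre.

371 m

Δφ = 34.10552° − 34.10424° = +0.00128°; Δλ = 47.77700° − 47.78072° = -0.00372°.
1° of latitude = 3600 × 30.87 = 111132 m.
ΔN = Δφ × 111132 = 142.2 m; ΔE = Δλ × 111132 × cos(34.10424°) = -0.00372 × 111132 × 0.828019 = -342.3 m.
Distance = √(ΔE² + ΔN²) = √((-342.3)² + 142.2²) = 370.7 m.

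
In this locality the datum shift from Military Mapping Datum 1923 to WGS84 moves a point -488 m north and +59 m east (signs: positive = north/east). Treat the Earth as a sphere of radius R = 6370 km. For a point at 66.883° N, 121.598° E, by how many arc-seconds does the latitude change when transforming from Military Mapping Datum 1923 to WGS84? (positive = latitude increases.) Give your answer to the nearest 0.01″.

On a sphere of radius R, 1 rad of latitude = R, so Δφ = ΔN / R = -488.0 / 6370000 = -7.6609e-05 rad = -15.802″.

Δφ = -15.80″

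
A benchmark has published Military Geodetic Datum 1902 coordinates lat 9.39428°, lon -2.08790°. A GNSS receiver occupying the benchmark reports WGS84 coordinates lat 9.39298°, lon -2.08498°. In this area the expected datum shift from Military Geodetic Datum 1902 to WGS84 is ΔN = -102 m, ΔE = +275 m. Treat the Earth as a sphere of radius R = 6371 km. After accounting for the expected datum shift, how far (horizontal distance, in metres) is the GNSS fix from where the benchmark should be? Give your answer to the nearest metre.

62 m

Observed coordinate differences: Δφ = -0.00130°, Δλ = +0.00292°.
Converting to metres (1° lat = 111195 m, cos φ = 0.986588): observed ΔN = -144.6 m, observed ΔE = 320.3 m.
Subtracting the expected shift leaves a residual of -144.6 − (-102) = -42.6 m north and 320.3 − (275) = 45.3 m east.
Residual distance = √((-42.6)² + 45.3²) = 62.2 m.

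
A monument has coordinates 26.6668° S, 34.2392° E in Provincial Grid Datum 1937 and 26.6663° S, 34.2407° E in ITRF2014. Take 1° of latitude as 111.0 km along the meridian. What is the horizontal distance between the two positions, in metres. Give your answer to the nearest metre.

159 m

Δφ = -26.6663° − -26.6668° = +0.0005°; Δλ = 34.2407° − 34.2392° = +0.0015°.
ΔN = Δφ × 111000 = 55.5 m; ΔE = Δλ × 111000 × cos(-26.6668°) = +0.0015 × 111000 × 0.893632 = 148.8 m.
Distance = √(ΔE² + ΔN²) = √(148.8² + 55.5²) = 158.8 m.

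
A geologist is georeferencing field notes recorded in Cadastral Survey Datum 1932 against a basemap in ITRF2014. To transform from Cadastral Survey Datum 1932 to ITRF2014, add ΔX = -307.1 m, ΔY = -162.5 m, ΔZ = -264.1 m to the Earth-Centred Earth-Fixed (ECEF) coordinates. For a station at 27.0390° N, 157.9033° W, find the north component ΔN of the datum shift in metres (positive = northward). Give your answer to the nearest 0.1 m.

ΔN = -392.4 m

At φ = 27.0390°, λ = -157.9033°: sin φ = 0.454597, cos φ = 0.890697, sin λ = -0.376171, cos λ = -0.926550.
ΔN = −sin φ cos λ·ΔX − sin φ sin λ·ΔY + cos φ·ΔZ = −(0.454597)(-0.926550)(-307.1) − (0.454597)(-0.376171)(-162.5) + (0.890697)(-264.1) = -392.37 m.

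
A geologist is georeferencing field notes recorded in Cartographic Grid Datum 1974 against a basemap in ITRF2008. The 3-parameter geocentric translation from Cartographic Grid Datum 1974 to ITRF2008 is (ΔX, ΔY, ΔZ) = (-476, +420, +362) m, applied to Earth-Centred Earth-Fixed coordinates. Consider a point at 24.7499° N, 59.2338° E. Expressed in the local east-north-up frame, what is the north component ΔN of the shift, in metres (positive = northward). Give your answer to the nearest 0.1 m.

ΔN = 279.6 m

The local north axis is (−sin φ cos λ, −sin φ sin λ, cos φ), giving ΔN = 101.940 − 151.090 + 328.748 = 279.60 m.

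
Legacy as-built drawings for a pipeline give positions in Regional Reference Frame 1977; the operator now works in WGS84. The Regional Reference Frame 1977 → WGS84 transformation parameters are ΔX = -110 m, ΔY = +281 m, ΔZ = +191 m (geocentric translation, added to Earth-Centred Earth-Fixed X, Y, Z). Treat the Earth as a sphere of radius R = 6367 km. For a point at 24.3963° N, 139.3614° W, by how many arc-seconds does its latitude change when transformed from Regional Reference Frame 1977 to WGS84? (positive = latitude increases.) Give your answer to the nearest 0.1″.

Δφ = 7.0″

sin φ = 0.413046, cos φ = 0.910710, sin λ = -0.651286, cos λ = -0.758833.
North component: ΔN = −sin φ cos λ·ΔX − sin φ sin λ·ΔY + cos φ·ΔZ = −(0.413046)(-0.758833)(-110) − (0.413046)(-0.651286)(281) + (0.910710)(191) = 215.06 m.
1° of latitude spans πR/180 = 111125 m, so Δφ = 215.06 / 111125 × 3600 = 6.967″.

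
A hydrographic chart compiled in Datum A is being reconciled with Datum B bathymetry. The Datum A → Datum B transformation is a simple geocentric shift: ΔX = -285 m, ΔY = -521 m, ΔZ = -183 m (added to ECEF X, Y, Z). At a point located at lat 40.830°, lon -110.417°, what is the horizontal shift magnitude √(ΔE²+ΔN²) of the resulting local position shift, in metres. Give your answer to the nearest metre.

The local east axis at (φ, λ) is (−sin λ, cos λ, 0), so ΔE = −sin(-110.417°)·(-285) + cos(-110.417°)·(-521) = -85.34 m.
The local north axis is (−sin φ cos λ, −sin φ sin λ, cos φ), giving ΔN = -65.004 − 319.239 − 138.467 = -522.71 m.
Horizontal magnitude = √(ΔE² + ΔN²) = √((-85.34)² + (-522.71)²) = 529.63 m.

530 m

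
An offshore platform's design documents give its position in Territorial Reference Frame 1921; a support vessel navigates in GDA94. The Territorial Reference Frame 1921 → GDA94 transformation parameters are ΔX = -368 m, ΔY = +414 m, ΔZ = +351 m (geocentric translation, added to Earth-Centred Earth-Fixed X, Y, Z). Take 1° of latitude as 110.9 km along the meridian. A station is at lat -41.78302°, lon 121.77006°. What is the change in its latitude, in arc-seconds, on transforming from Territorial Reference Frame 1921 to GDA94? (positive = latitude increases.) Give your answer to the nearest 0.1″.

Δφ = 20.3″

sin φ = -0.666312, cos φ = 0.745673, sin λ = 0.850168, cos λ = -0.526512.
North component: ΔN = −sin φ cos λ·ΔX − sin φ sin λ·ΔY + cos φ·ΔZ = −(-0.666312)(-0.526512)(-368) − (-0.666312)(0.850168)(414) + (0.745673)(351) = 625.35 m.
1° of latitude spans 110900 m, so Δφ = 625.35 / 110900 × 3600 = 20.300″.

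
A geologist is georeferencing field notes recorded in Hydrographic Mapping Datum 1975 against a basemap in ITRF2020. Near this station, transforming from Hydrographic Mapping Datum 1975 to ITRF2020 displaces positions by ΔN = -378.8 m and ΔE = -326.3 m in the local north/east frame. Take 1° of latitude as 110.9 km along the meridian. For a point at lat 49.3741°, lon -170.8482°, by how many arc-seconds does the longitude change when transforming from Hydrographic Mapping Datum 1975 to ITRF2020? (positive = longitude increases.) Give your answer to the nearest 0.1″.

At latitude 49.3741°, cos φ = 0.651117.
1° of longitude at this latitude = 110.9 × cos φ = 72.21 km, so Δλ = -326.3 / 72208.9 = -0.0045188° = -16.268″.

Δλ = -16.3″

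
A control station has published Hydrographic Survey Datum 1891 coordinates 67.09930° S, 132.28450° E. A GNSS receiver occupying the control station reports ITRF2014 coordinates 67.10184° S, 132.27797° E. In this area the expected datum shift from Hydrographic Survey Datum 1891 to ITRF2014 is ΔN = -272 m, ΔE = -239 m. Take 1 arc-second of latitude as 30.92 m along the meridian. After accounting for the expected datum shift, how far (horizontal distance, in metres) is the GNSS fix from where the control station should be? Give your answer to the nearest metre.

45 m

Observed coordinate differences: Δφ = -0.00254°, Δλ = -0.00653°.
Converting to metres (1° lat = 111312 m, cos φ = 0.389135): observed ΔN = -282.7 m, observed ΔE = -282.8 m.
Subtracting the expected shift leaves a residual of -282.7 − (-272) = -10.7 m north and -282.8 − (-239) = -43.8 m east.
Residual distance = √((-10.7)² + (-43.8)²) = 45.1 m.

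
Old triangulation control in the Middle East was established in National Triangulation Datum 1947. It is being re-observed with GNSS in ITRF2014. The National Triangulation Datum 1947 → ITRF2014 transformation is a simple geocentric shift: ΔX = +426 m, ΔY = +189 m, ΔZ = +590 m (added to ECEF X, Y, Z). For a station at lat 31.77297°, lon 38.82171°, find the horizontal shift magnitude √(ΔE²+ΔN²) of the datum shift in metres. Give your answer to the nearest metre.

290 m

The local east axis at (φ, λ) is (−sin λ, cos λ, 0), so ΔE = −sin(38.82171°)·426 + cos(38.82171°)·189 = -119.81 m.
The local north axis is (−sin φ cos λ, −sin φ sin λ, cos φ), giving ΔN = -174.762 − 62.388 + 501.583 = 264.43 m.
Horizontal magnitude = √(ΔE² + ΔN²) = √((-119.81)² + 264.43²) = 290.31 m.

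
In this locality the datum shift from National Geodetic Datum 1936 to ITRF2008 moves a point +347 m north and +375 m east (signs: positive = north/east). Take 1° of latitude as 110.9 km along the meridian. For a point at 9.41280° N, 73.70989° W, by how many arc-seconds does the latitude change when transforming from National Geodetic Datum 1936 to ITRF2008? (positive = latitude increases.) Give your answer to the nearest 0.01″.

1° of latitude = 110.9 km, so Δφ = 347.0 / 110900 = 0.0031289° = 11.264″.

Δφ = 11.26″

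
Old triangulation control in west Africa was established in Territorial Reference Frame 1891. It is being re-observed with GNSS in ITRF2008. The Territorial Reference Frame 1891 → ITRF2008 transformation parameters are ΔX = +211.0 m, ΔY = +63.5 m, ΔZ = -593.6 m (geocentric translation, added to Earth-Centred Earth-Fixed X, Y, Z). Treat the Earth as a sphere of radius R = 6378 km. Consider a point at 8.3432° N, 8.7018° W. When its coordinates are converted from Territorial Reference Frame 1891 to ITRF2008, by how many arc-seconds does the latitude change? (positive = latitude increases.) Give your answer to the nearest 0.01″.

Δφ = -19.93″

sin φ = 0.145102, cos φ = 0.989417, sin λ = -0.151292, cos λ = 0.988489.
North component: ΔN = −sin φ cos λ·ΔX − sin φ sin λ·ΔY + cos φ·ΔZ = −(0.145102)(0.988489)(211.0) − (0.145102)(-0.151292)(63.5) + (0.989417)(-593.6) = -616.19 m.
1° of latitude spans πR/180 = 111317 m, so Δφ = -616.19 / 111317 × 3600 = -19.928″.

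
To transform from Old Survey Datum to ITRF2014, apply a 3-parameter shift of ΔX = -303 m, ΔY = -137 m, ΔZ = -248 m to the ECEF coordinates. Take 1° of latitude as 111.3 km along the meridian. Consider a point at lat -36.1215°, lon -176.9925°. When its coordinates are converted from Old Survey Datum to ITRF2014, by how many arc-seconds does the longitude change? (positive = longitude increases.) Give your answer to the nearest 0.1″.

sin φ = -0.589500, cos φ = 0.807769, sin λ = -0.052467, cos λ = -0.998623.
East component: ΔE = −sin λ·ΔX + cos λ·ΔY = −(-0.052467)(-303) + (-0.998623)(-137) = 120.91 m.
1° of latitude spans 111300 m; at latitude φ, 1° of longitude spans that × cos φ = 89904.7 m, so Δλ = 120.91 / 89904.7 × 3600 = 4.842″.

Δλ = 4.8″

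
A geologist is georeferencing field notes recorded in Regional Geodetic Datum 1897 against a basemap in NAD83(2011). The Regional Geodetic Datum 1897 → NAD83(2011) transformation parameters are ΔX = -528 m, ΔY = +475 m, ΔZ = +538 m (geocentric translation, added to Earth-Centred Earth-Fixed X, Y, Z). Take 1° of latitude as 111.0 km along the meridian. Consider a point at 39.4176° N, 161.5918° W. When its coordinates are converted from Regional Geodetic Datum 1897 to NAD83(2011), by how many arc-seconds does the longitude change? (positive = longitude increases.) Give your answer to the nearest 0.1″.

Δλ = -25.9″

sin φ = 0.634968, cos φ = 0.772539, sin λ = -0.315785, cos λ = -0.948831.
East component: ΔE = −sin λ·ΔX + cos λ·ΔY = −(-0.315785)(-528) + (-0.948831)(475) = -617.43 m.
1° of latitude spans 111000 m; at latitude φ, 1° of longitude spans that × cos φ = 85751.8 m, so Δλ = -617.43 / 85751.8 × 3600 = -25.921″.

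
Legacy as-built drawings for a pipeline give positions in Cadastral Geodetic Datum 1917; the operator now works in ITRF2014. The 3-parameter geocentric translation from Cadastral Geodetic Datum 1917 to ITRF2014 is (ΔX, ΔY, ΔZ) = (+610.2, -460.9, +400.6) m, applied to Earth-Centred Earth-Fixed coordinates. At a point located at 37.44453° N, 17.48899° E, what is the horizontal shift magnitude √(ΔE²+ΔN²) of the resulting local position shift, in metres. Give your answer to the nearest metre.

The local east axis at (φ, λ) is (−sin λ, cos λ, 0), so ΔE = −sin(17.48899°)·610.2 + cos(17.48899°)·(-460.9) = -622.97 m.
The local north axis is (−sin φ cos λ, −sin φ sin λ, cos φ), giving ΔN = -353.848 + 84.214 + 318.053 = 48.42 m.
Horizontal magnitude = √(ΔE² + ΔN²) = √((-622.97)² + 48.42²) = 624.85 m.

625 m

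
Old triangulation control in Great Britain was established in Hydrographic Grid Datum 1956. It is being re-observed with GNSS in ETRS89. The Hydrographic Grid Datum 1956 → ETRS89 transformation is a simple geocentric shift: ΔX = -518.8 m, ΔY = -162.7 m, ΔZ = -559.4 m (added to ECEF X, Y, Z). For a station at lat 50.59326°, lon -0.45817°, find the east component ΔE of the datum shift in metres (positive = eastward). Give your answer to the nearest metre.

ΔE = -167 m

At φ = 50.59326°, λ = -0.45817°: sin φ = 0.772659, cos φ = 0.634821, sin λ = -0.007996, cos λ = 0.999968.
ΔE = −sin λ·ΔX + cos λ·ΔY = −(-0.007996)·(-518.8) + (0.999968)·(-162.7) = -166.84 m.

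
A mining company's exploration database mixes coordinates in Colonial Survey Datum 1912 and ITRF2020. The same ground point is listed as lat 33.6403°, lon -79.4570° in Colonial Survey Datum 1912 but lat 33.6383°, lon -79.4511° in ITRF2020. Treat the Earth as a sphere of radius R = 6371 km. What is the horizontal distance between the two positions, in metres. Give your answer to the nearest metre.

Δφ = 33.6383° − 33.6403° = -0.0020°; Δλ = -79.4511° − -79.4570° = +0.0059°.
1° along a meridian = πR/180 = 111195 m.
ΔN = Δφ × 111195 = -222.4 m; ΔE = Δλ × 111195 × cos(33.6403°) = +0.0059 × 111195 × 0.832532 = 546.2 m.
Distance = √(ΔE² + ΔN²) = √(546.2² + (-222.4)²) = 589.7 m.

590 m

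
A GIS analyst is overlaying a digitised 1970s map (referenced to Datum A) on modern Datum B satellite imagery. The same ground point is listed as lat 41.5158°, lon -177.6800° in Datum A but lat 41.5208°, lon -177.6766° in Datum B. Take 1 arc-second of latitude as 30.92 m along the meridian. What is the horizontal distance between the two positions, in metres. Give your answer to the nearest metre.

625 m

Δφ = 41.5208° − 41.5158° = +0.0050°; Δλ = -177.6766° − -177.6800° = +0.0034°.
1° of latitude = 3600 × 30.92 = 111312 m.
ΔN = Δφ × 111312 = 556.6 m; ΔE = Δλ × 111312 × cos(41.5158°) = +0.0034 × 111312 × 0.748773 = 283.4 m.
Distance = √(ΔE² + ΔN²) = √(283.4² + 556.6²) = 624.6 m.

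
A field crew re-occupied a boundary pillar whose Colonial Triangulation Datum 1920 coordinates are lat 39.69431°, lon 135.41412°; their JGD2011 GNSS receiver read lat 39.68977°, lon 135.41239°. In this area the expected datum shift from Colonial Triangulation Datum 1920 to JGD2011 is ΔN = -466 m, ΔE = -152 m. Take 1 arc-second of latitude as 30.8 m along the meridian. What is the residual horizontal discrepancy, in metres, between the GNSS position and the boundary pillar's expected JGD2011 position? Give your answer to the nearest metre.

Observed coordinate differences: Δφ = -0.00454°, Δλ = -0.00173°.
Converting to metres (1° lat = 110880 m, cos φ = 0.769463): observed ΔN = -503.4 m, observed ΔE = -147.6 m.
Subtracting the expected shift leaves a residual of -503.4 − (-466) = -37.4 m north and -147.6 − (-152) = 4.4 m east.
Residual distance = √((-37.4)² + 4.4²) = 37.7 m.

38 m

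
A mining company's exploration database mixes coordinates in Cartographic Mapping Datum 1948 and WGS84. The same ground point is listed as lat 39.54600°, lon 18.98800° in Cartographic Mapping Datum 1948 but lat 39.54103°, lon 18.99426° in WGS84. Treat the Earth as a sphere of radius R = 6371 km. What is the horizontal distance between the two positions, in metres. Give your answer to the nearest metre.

Δφ = 39.54103° − 39.54600° = -0.00497°; Δλ = 18.99426° − 18.98800° = +0.00626°.
1° along a meridian = πR/180 = 111195 m.
ΔN = Δφ × 111195 = -552.6 m; ΔE = Δλ × 111195 × cos(39.54600°) = +0.00626 × 111195 × 0.771114 = 536.8 m.
Distance = √(ΔE² + ΔN²) = √(536.8² + (-552.6)²) = 770.4 m.

770 m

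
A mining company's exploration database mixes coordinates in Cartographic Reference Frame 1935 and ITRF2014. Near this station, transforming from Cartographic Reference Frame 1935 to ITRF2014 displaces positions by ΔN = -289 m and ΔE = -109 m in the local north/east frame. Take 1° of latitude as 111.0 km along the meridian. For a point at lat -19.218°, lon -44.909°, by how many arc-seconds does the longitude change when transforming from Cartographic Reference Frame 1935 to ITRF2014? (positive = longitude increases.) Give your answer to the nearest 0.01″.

At latitude -19.218°, cos φ = 0.944273.
1° of longitude at this latitude = 111.0 × cos φ = 104.81 km, so Δλ = -109.0 / 104814.3 = -0.0010399° = -3.744″.

Δλ = -3.74″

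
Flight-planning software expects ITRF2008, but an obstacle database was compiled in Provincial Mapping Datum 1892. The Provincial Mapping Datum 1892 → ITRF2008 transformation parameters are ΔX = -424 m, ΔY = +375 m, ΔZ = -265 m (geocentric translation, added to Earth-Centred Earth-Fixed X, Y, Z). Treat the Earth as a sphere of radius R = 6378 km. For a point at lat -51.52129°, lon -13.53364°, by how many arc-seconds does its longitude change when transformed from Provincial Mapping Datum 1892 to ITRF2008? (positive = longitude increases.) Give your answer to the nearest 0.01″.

Δλ = 13.79″

sin φ = -0.782839, cos φ = 0.622224, sin λ = -0.234016, cos λ = 0.972233.
East component: ΔE = −sin λ·ΔX + cos λ·ΔY = −(-0.234016)(-424) + (0.972233)(375) = 265.36 m.
1° of latitude spans πR/180 = 111317 m; at latitude φ, 1° of longitude spans that × cos φ = 69264.1 m, so Δλ = 265.36 / 69264.1 × 3600 = 13.792″.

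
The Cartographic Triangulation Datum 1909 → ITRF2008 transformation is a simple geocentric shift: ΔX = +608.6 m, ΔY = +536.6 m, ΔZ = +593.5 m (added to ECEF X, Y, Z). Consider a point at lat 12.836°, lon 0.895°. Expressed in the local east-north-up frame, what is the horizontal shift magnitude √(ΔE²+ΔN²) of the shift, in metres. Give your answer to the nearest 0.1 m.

687.6 m

At φ = 12.836°, λ = 0.895°: sin φ = 0.222161, cos φ = 0.975010, sin λ = 0.015620, cos λ = 0.999878.
ΔE = −sin λ·ΔX + cos λ·ΔY = −(0.015620)·(608.6) + (0.999878)·(536.6) = 527.03 m.
ΔN = −sin φ cos λ·ΔX − sin φ sin λ·ΔY + cos φ·ΔZ = −(0.222161)(0.999878)(608.6) − (0.222161)(0.015620)(536.6) + (0.975010)(593.5) = 441.62 m.
Horizontal magnitude = √(ΔE² + ΔN²) = √(527.03² + 441.62²) = 687.59 m.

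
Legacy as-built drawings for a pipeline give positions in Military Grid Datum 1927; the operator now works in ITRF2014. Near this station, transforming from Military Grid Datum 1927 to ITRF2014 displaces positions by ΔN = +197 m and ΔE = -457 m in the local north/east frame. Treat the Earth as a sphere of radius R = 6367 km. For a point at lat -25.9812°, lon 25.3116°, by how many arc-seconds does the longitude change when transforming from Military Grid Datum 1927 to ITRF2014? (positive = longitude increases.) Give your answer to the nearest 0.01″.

At latitude -25.9812°, cos φ = 0.898938.
One radian of longitude at latitude φ spans R cos φ, so Δλ = ΔE / (R cos φ) = -457.0 / (6367000 × 0.898938) = -7.9846e-05 rad = -16.469″.

Δλ = -16.47″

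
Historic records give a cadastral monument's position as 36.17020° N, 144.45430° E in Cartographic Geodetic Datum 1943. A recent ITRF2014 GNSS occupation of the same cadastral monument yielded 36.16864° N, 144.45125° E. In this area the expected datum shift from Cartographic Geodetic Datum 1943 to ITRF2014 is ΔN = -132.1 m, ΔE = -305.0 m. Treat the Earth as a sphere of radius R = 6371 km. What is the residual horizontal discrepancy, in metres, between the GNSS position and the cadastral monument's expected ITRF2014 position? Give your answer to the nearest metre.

52 m

Observed coordinate differences: Δφ = -0.00156°, Δλ = -0.00305°.
Converting to metres (1° lat = 111195 m, cos φ = 0.807267): observed ΔN = -173.5 m, observed ΔE = -273.8 m.
Subtracting the expected shift leaves a residual of -173.5 − (-132.1) = -41.4 m north and -273.8 − (-305.0) = 31.2 m east.
Residual distance = √((-41.4)² + 31.2²) = 51.8 m.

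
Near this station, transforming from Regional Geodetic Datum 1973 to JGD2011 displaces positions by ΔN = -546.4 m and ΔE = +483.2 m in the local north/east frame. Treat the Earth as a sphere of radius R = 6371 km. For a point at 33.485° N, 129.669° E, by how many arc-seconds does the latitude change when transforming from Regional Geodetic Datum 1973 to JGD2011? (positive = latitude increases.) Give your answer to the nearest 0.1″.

On a sphere of radius R, 1 rad of latitude = R, so Δφ = ΔN / R = -546.4 / 6371000 = -8.5764e-05 rad = -17.690″.

Δφ = -17.7″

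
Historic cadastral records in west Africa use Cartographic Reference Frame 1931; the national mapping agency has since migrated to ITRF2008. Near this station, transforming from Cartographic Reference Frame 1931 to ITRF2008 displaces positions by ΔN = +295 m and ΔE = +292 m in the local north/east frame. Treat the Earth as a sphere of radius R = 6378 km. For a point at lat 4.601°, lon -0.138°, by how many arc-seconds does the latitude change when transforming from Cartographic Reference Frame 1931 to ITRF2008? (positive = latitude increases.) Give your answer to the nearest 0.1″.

Δφ = 9.5″

On a sphere of radius R, 1 rad of latitude = R, so Δφ = ΔN / R = 295.0 / 6378000 = 4.6253e-05 rad = 9.540″.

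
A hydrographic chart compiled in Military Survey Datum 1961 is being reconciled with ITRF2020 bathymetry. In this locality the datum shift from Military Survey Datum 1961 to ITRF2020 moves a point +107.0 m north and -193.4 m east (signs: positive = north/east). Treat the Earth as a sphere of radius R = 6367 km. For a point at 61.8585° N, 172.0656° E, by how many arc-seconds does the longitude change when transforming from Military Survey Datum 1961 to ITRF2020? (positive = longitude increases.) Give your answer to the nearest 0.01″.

At latitude 61.8585°, cos φ = 0.471651.
One radian of longitude at latitude φ spans R cos φ, so Δλ = ΔE / (R cos φ) = -193.4 / (6367000 × 0.471651) = -6.4402e-05 rad = -13.284″.

Δλ = -13.28″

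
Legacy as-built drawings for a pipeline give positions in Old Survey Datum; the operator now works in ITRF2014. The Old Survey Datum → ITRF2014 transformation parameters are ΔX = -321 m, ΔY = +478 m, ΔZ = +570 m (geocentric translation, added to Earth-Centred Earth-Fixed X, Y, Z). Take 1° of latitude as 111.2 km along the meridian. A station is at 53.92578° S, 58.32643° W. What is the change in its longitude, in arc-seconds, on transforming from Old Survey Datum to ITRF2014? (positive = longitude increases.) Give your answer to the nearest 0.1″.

sin φ = -0.808255, cos φ = 0.588833, sin λ = -0.851053, cos λ = 0.525079.
East component: ΔE = −sin λ·ΔX + cos λ·ΔY = −(-0.851053)(-321) + (0.525079)(478) = -22.20 m.
1° of latitude spans 111200 m; at latitude φ, 1° of longitude spans that × cos φ = 65478.2 m, so Δλ = -22.20 / 65478.2 × 3600 = -1.221″.

Δλ = -1.2″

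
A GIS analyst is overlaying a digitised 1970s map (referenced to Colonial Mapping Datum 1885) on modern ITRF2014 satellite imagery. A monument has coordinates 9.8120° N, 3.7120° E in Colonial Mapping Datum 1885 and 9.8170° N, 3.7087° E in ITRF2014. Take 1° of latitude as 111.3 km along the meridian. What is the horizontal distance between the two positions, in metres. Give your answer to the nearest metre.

664 m

Δφ = 9.8170° − 9.8120° = +0.0050°; Δλ = 3.7087° − 3.7120° = -0.0033°.
ΔN = Δφ × 111300 = 556.5 m; ΔE = Δλ × 111300 × cos(9.8120°) = -0.0033 × 111300 × 0.985372 = -361.9 m.
Distance = √(ΔE² + ΔN²) = √((-361.9)² + 556.5²) = 663.8 m.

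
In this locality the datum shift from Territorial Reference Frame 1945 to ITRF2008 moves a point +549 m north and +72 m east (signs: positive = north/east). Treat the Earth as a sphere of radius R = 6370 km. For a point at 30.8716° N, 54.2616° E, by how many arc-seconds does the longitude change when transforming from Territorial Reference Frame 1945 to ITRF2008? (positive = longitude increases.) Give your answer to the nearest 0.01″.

At latitude 30.8716°, cos φ = 0.858319.
One radian of longitude at latitude φ spans R cos φ, so Δλ = ΔE / (R cos φ) = 72.0 / (6370000 × 0.858319) = 1.3169e-05 rad = 2.716″.

Δλ = 2.72″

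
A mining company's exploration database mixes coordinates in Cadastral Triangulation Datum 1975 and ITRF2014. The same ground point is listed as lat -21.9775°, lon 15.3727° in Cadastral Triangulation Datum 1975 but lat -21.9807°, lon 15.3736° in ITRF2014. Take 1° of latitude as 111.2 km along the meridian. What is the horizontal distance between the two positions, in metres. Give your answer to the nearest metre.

368 m

Δφ = -21.9807° − -21.9775° = -0.0032°; Δλ = 15.3736° − 15.3727° = +0.0009°.
ΔN = Δφ × 111200 = -355.8 m; ΔE = Δλ × 111200 × cos(-21.9775°) = +0.0009 × 111200 × 0.927331 = 92.8 m.
Distance = √(ΔE² + ΔN²) = √(92.8² + (-355.8)²) = 367.7 m.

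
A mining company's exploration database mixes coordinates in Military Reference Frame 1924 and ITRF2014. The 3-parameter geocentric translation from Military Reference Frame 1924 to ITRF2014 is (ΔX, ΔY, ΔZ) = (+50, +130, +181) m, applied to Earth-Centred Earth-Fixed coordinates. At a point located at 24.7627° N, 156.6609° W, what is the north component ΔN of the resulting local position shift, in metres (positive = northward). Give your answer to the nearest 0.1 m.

The local north axis is (−sin φ cos λ, −sin φ sin λ, cos φ), giving ΔN = 19.229 + 21.572 + 164.357 = 205.16 m.

ΔN = 205.2 m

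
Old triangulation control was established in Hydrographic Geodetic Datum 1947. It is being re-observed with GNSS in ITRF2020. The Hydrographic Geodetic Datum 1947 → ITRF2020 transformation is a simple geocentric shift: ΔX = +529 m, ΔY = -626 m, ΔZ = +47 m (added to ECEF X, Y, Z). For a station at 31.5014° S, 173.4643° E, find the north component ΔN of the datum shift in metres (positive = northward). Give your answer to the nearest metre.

At φ = -31.5014°, λ = 173.4643°: sin φ = -0.522519, cos φ = 0.852627, sin λ = 0.113822, cos λ = -0.993501.
ΔN = −sin φ cos λ·ΔX − sin φ sin λ·ΔY + cos φ·ΔZ = −(-0.522519)(-0.993501)(529) − (-0.522519)(0.113822)(-626) + (0.852627)(47) = -271.77 m.

ΔN = -272 m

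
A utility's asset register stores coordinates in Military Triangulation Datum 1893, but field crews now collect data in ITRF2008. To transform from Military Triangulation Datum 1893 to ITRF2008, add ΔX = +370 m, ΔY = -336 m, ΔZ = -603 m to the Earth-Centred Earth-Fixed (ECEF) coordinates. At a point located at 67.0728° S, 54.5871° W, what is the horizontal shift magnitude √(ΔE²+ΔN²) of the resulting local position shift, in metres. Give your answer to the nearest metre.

240 m

At φ = -67.0728°, λ = -54.5871°: sin φ = -0.921001, cos φ = 0.389561, sin λ = -0.814997, cos λ = 0.579465.
ΔE = −sin λ·ΔX + cos λ·ΔY = −(-0.814997)·(370) + (0.579465)·(-336) = 106.85 m.
ΔN = −sin φ cos λ·ΔX − sin φ sin λ·ΔY + cos φ·ΔZ = −(-0.921001)(0.579465)(370) − (-0.921001)(-0.814997)(-336) + (0.389561)(-603) = 214.76 m.
Horizontal magnitude = √(ΔE² + ΔN²) = √(106.85² + 214.76²) = 239.88 m.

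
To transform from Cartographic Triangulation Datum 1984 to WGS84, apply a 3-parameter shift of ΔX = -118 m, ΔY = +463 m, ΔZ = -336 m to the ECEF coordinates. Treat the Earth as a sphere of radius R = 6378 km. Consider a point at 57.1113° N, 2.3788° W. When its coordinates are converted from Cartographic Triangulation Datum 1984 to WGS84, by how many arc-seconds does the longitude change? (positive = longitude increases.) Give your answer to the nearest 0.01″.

sin φ = 0.839727, cos φ = 0.543009, sin λ = -0.041506, cos λ = 0.999138.
East component: ΔE = −sin λ·ΔX + cos λ·ΔY = −(-0.041506)(-118) + (0.999138)(463) = 457.70 m.
1° of latitude spans πR/180 = 111317 m; at latitude φ, 1° of longitude spans that × cos φ = 60446.2 m, so Δλ = 457.70 / 60446.2 × 3600 = 27.259″.

Δλ = 27.26″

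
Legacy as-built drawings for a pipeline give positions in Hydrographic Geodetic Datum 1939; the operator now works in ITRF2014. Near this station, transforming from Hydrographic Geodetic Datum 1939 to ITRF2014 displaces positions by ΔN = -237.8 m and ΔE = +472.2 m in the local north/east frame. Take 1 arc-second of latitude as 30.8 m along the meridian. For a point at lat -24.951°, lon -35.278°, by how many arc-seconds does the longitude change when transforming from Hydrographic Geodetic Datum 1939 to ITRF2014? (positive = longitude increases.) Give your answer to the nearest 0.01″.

Δλ = 16.91″

At latitude -24.951°, cos φ = 0.906669.
1″ of longitude at this latitude = 30.80 × cos φ = 27.9254 m, so Δλ = 472.2 / 27.9254 = 16.909″.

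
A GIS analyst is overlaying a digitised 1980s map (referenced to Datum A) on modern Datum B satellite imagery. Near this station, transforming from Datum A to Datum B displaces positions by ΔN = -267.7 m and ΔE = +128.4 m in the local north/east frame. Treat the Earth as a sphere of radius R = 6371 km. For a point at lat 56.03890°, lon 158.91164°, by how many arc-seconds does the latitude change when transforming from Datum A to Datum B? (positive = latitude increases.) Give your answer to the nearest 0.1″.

Δφ = -8.7″

On a sphere of radius R, 1 rad of latitude = R, so Δφ = ΔN / R = -267.7 / 6371000 = -4.2019e-05 rad = -8.667″.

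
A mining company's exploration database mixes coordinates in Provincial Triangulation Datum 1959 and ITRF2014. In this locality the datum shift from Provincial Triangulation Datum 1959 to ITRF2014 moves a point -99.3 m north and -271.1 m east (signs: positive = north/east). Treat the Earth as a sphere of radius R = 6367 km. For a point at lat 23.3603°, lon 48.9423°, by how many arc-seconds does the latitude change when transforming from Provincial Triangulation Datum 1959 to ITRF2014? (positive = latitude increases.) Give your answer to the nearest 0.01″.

On a sphere of radius R, 1 rad of latitude = R, so Δφ = ΔN / R = -99.3 / 6367000 = -1.5596e-05 rad = -3.217″.

Δφ = -3.22″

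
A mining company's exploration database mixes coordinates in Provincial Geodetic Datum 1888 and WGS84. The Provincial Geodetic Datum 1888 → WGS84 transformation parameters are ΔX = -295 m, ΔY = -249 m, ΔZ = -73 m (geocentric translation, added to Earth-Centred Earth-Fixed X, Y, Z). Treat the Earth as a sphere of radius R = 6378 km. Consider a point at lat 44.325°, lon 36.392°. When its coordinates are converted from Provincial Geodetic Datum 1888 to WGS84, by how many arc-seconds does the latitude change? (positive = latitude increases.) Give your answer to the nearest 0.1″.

Δφ = 7.0″

sin φ = 0.698727, cos φ = 0.715388, sin λ = 0.593306, cos λ = 0.804977.
North component: ΔN = −sin φ cos λ·ΔX − sin φ sin λ·ΔY + cos φ·ΔZ = −(0.698727)(0.804977)(-295) − (0.698727)(0.593306)(-249) + (0.715388)(-73) = 216.93 m.
1° of latitude spans πR/180 = 111317 m, so Δφ = 216.93 / 111317 × 3600 = 7.015″.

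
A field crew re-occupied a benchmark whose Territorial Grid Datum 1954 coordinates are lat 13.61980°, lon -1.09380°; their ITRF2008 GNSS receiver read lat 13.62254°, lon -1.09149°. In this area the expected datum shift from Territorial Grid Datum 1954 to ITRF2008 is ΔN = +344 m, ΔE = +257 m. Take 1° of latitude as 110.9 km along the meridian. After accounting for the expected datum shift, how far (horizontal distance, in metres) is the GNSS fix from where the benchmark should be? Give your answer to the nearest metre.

41 m

Observed coordinate differences: Δφ = +0.00274°, Δλ = +0.00231°.
Converting to metres (1° lat = 110900 m, cos φ = 0.971880): observed ΔN = 303.9 m, observed ΔE = 249.0 m.
Subtracting the expected shift leaves a residual of 303.9 − (344) = -40.1 m north and 249.0 − (257) = -8.0 m east.
Residual distance = √((-40.1)² + (-8.0)²) = 40.9 m.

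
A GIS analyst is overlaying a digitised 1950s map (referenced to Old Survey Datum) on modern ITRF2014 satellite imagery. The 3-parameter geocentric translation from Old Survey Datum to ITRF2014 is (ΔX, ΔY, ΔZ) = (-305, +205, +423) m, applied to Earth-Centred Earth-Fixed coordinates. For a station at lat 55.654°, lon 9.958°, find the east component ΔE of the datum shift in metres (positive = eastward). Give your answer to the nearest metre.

ΔE = 255 m

The local east axis at (φ, λ) is (−sin λ, cos λ, 0), so ΔE = −sin(9.958°)·(-305) + cos(9.958°)·205 = 254.65 m.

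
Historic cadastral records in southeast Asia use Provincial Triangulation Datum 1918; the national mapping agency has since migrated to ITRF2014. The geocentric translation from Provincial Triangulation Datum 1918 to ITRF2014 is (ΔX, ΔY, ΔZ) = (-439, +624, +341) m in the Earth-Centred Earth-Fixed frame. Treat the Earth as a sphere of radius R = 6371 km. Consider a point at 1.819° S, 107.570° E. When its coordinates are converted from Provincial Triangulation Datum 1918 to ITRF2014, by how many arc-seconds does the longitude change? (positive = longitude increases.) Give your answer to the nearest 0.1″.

Δλ = 7.5″

sin φ = -0.031742, cos φ = 0.999496, sin λ = 0.953349, cos λ = -0.301871.
East component: ΔE = −sin λ·ΔX + cos λ·ΔY = −(0.953349)(-439) + (-0.301871)(624) = 230.15 m.
1° of latitude spans πR/180 = 111195 m; at latitude φ, 1° of longitude spans that × cos φ = 111138.9 m, so Δλ = 230.15 / 111138.9 × 3600 = 7.455″.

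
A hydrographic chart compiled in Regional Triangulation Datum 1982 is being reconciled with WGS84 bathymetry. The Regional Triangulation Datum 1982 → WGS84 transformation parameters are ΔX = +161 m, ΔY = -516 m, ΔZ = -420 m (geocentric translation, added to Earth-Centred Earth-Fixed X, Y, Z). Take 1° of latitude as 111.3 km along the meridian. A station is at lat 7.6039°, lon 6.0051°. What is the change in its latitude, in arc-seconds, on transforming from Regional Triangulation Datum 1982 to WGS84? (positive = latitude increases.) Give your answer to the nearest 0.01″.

Δφ = -13.92″

sin φ = 0.132324, cos φ = 0.991207, sin λ = 0.104617, cos λ = 0.994513.
North component: ΔN = −sin φ cos λ·ΔX − sin φ sin λ·ΔY + cos φ·ΔZ = −(0.132324)(0.994513)(161) − (0.132324)(0.104617)(-516) + (0.991207)(-420) = -430.35 m.
1° of latitude spans 111300 m, so Δφ = -430.35 / 111300 × 3600 = -13.920″.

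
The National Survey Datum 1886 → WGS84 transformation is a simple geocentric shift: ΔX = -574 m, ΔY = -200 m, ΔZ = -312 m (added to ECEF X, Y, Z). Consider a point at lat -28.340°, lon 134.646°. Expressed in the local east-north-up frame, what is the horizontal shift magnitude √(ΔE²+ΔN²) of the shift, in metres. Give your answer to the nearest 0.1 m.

569.2 m

At φ = -28.340°, λ = 134.646°: sin φ = -0.474703, cos φ = 0.880146, sin λ = 0.711462, cos λ = -0.702724.
ΔE = −sin λ·ΔX + cos λ·ΔY = −(0.711462)·(-574) + (-0.702724)·(-200) = 548.92 m.
ΔN = −sin φ cos λ·ΔX − sin φ sin λ·ΔY + cos φ·ΔZ = −(-0.474703)(-0.702724)(-574) − (-0.474703)(0.711462)(-200) + (0.880146)(-312) = -150.67 m.
Horizontal magnitude = √(ΔE² + ΔN²) = √(548.92² + (-150.67)²) = 569.23 m.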